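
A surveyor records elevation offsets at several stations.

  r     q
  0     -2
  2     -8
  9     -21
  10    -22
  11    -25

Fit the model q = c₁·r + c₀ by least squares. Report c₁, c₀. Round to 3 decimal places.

Normal-equation sums: Σr·r = 306, Σr = 32, Σ1 = 5.
Right-hand side: Σr·q = -700, Σq = -78.
So AᵀA·[c₁, c₀]ᵀ = Aᵀq: [[306, 32]; [32, 5]]·[c₁, c₀]ᵀ = [-700, -78]ᵀ.
Eliminating c₀: 5·(row 1) − 32·(row 2) gives 506·c₁ = 5·(-700) − 32·(-78) = -1004, so c₁ = -502/253.
Then c₀ = ((-78) − 32·(-502/253))/5 = -734/253.

c₁ = -1.984, c₀ = -2.901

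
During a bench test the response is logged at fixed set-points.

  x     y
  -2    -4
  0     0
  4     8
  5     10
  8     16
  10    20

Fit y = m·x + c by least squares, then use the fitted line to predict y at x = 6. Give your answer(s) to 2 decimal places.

ŷ = 12.00

The normal system MᵀM·[m, c]ᵀ = Mᵀy is [[209, 25]; [25, 6]]·[m, c]ᵀ = [418, 50]ᵀ.
Eliminating c: 6·(row 1) − 25·(row 2) gives 629·m = 6·418 − 25·50 = 1258, so m = 2.
Then c = (50 − 25·2)/6 = 0.
At x = 6: ŷ = (2)·(6) + (0)·(1) = 12.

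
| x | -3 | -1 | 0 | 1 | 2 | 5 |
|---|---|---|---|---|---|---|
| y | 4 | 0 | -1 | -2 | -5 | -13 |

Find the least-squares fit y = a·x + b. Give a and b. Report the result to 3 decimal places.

Setting ∂/∂a … = 0 gives: 40·a + 4·b = -89;  4·a + 6·b = -17.
det = 40·6 − 4² = 224.
a = ((-89)·6 − 4·(-17))/224 = -233/112; b = (40·(-17) − 4·(-89))/224 = -81/56.

a = -2.080, b = -1.446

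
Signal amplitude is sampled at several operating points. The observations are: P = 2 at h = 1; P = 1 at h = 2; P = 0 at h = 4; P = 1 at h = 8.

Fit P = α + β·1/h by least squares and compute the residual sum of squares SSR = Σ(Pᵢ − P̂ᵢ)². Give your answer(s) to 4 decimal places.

Sums needed: Σ1 = 4, Σ1/h = 15/8, Σ1/h·1/h = 85/64.
And ΣP = 4, Σ1/h·P = 21/8.
Normal equations: [[4, 15/8]; [15/8, 85/64]]·[α, β]ᵀ = [4, 21/8]ᵀ.
Eliminating β: (85/64)·(row 1) − (15/8)·(row 2) gives (115/64)·α = (85/64)·4 − (15/8)·(21/8) = 25/64, so α = 5/23.
Then β = ((21/8) − (15/8)·(5/23))/(85/64) = 192/115.
Residuals: 13/115, -6/115, -73/115, 66/115; SSR = 86/115.

SSR = 0.7478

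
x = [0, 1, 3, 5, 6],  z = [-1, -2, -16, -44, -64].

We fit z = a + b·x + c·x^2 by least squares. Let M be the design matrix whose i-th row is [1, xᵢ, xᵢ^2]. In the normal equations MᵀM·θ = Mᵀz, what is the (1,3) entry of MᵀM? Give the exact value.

Row 1 ↔ basis 1, column 3 ↔ basis x^2, so (MᵀM)_{1,3} = Σᵢ x^2 = (1)·(0) + (1)·(1) + (1)·(9) + (1)·(25) + (1)·(36) = 71.

71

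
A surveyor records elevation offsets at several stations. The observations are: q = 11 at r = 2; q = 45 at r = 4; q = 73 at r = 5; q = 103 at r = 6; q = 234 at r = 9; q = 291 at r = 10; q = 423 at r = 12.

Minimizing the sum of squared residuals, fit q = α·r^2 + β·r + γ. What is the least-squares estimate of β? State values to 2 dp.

Sums needed: Σr^2·r^2 = 39490, Σr^2·r = 3870, Σr^2 = 406, Σr·r = 406, Σr = 48, Σ1 = 7.
And Σr^2·q = 115263, Σr·q = 11277, Σq = 1180.
So XᵀX·[α, β, γ]ᵀ = Xᵀq: [[39490, 3870, 406]; [3870, 406, 48]; [406, 48, 7]]·[α, β, γ]ᵀ = [115263, 11277, 1180]ᵀ.
Inverting the 3×3 Gram matrix, [α, β, γ]ᵀ = [243515/80256, -38149/26752, 94889/40128]ᵀ.

β = -1.43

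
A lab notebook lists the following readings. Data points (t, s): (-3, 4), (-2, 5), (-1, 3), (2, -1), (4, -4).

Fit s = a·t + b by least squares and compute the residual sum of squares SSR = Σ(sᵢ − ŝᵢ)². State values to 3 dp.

SSR = 2.818

Sums needed: Σt·t = 34, Σt = 0, Σ1 = 5.
Moment sums: Σt·s = -43, Σs = 7.
So XᵀX·[a, b]ᵀ = Xᵀs: [[34, 0]; [0, 5]]·[a, b]ᵀ = [-43, 7]ᵀ.
Δ = 34·5 − 0² = 170.
a = ((-43)·5 − 0·7)/170 = -43/34; b = (34·7 − 0·(-43))/170 = 7/5.
Residuals: -203/170, 91/85, 57/170, 11/85, -29/85; SSR = 479/170.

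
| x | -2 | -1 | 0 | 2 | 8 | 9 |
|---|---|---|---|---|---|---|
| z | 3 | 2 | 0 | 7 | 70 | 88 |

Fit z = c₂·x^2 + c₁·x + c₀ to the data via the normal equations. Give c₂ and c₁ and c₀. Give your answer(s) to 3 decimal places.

c₂ = 0.979, c₁ = 0.834, c₀ = 0.985

Entries of AᵀA: Σx^2·x^2 = 10690, Σx^2·x = 1240, Σx^2 = 154, Σx·x = 154, Σx = 16, Σ1 = 6.
Right-hand side: Σx^2·z = 11650, Σx·z = 1358, Σz = 170.
So AᵀA·[c₂, c₁, c₀]ᵀ = Aᵀz: [[10690, 1240, 154]; [1240, 154, 16]; [154, 16, 6]]·[c₂, c₁, c₀]ᵀ = [11650, 1358, 170]ᵀ.
Row-reducing yields c₂ = 1759/1797, c₁ = 1499/1797, c₀ = 590/599.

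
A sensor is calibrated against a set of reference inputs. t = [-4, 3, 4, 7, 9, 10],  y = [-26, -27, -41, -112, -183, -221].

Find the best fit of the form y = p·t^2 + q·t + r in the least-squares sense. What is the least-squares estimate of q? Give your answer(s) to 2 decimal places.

q = -1.94

The normal equations are: 19555·p + 2099·q + 271·r = -43726;  2099·p + 271·q + 29·r = -4782;  271·p + 29·q + 6·r = -610.
Inverting the 3×3 Gram matrix, [p, q, r]ᵀ = [-100361/50136, -486541/250680, -78221/41780]ᵀ.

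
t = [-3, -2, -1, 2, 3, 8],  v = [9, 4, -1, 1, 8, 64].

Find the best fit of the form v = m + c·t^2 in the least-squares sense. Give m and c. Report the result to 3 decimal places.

The normal system XᵀX·[m, c]ᵀ = Xᵀv is [[6, 91]; [91, 4291]]·[m, c]ᵀ = [85, 4268]ᵀ.
det = 6·4291 − 91² = 17465.
m = (85·4291 − 91·4268)/17465 = -3379/2495; c = (6·4268 − 91·85)/17465 = 17873/17465.

m = -1.354, c = 1.023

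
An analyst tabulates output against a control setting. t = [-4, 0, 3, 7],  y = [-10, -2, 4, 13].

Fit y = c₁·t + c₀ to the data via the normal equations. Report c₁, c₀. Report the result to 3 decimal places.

c₁ = 2.085, c₀ = -1.877

The normal equations are: 74·c₁ + 6·c₀ = 143;  6·c₁ + 4·c₀ = 5.
Δ = 74·4 − 6² = 260.
c₁ = (143·4 − 6·5)/260 = 271/130; c₀ = (74·5 − 6·143)/260 = -122/65.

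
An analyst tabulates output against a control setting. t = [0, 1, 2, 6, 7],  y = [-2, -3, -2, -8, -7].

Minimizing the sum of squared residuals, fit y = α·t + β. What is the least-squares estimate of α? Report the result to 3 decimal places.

α = -0.866

Forming XᵀX = [[90, 16]; [16, 5]] and Xᵀy = [-104, -22]ᵀ gives XᵀX·[α, β]ᵀ = Xᵀy.
Determinant 90·5 − 16² = 194.
α = ((-104)·5 − 16·(-22))/194 = -84/97; β = (90·(-22) − 16·(-104))/194 = -158/97.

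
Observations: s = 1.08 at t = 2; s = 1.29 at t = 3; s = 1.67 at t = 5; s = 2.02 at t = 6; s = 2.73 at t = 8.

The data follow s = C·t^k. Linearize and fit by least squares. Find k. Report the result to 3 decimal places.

k = 0.644

Linearized form: ln s = k·ln t + ln C. From the 5 transformed points,
Σln t = 7.2724, Σ(ln t)² = 11.8122, Σln s = 2.5518, Σln t·ln s = 4.5066.
Equations: 11.8122·k + 7.2724·ln C = 4.5066;  7.2724·k + 5·ln C = 2.5518.
Slope k = (n·Σln t·ln s − Σln t·Σln s)/(n·Σ(ln t)² − (Σln t)²) = (5·4.5066 − 7.2724·2.5518)/6.1731 = 0.64396; ln C = (Σln s − k·Σln t)/n = -0.42626.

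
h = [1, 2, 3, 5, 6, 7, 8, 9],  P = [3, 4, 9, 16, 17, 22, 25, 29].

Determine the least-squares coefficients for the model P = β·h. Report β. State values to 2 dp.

With design matrix X, XᵀX = [[269]] and XᵀP = [835]ᵀ.
β = 835/269 = 3.10409.

β = 3.10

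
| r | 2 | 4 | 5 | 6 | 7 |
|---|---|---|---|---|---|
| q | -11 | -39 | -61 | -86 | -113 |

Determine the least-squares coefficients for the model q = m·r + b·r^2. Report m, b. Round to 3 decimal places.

Forming MᵀM = [[130, 756]; [756, 4594]] and Mᵀq = [-1790, -10826]ᵀ gives MᵀM·[m, b]ᵀ = Mᵀq.
Determinant 130·4594 − 756² = 25684.
m = ((-1790)·4594 − 756·(-10826))/25684 = -9701/6421; b = (130·(-10826) − 756·(-1790))/25684 = -13535/6421.

m = -1.511, b = -2.108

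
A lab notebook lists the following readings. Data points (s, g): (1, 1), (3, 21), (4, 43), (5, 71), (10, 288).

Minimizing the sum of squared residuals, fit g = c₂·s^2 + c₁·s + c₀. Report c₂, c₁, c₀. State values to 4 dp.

The normal system AᵀA·[c₂, c₁, c₀]ᵀ = Aᵀg is [[10963, 1217, 151]; [1217, 151, 23]; [151, 23, 5]]·[c₂, c₁, c₀]ᵀ = [31453, 3471, 424]ᵀ.
Row-reducing yields c₂ = 121343/41262, c₁ = -14305/41262, c₀ = -16623/6877.

c₂ = 2.9408, c₁ = -0.3467, c₀ = -2.4172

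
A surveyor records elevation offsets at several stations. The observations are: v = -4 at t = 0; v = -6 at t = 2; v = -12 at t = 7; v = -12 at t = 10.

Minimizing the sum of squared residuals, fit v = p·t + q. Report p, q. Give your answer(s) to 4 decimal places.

p = -0.8685, q = -4.3745

AᵀA·[p, q]ᵀ = Aᵀv reads: 153·p + 19·q = -216;  19·p + 4·q = -34.
(Σt·t = 153, Σt = 19, Σ1 = 4, Σt·v = -216, Σv = -34.)
Eliminating q: 4·(row 1) − 19·(row 2) gives 251·p = 4·(-216) − 19·(-34) = -218, so p = -218/251.
Then q = ((-34) − 19·(-218/251))/4 = -1098/251.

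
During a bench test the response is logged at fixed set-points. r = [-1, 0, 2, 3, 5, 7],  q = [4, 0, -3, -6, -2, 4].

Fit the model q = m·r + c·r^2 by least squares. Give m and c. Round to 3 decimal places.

m = -3.204, c = 0.542

Forming AᵀA = [[88, 502]; [502, 3124]] and Aᵀq = [-10, 84]ᵀ gives AᵀA·[m, c]ᵀ = Aᵀq.
det = 88·3124 − 502² = 22908.
m = ((-10)·3124 − 502·84)/22908 = -18352/5727; c = (88·84 − 502·(-10))/22908 = 3103/5727.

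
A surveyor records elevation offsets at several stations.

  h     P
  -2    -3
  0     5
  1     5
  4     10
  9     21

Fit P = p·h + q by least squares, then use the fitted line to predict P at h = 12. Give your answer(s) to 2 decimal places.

P̂ = 27.11

Sums needed: Σh·h = 102, Σh = 12, Σ1 = 5.
And Σh·P = 240, ΣP = 38.
So MᵀM·[p, q]ᵀ = MᵀP: [[102, 12]; [12, 5]]·[p, q]ᵀ = [240, 38]ᵀ.
Eliminating q: 5·(row 1) − 12·(row 2) gives 366·p = 5·240 − 12·38 = 744, so p = 124/61.
Then q = (38 − 12·(124/61))/5 = 166/61.
At h = 12: P̂ = (124/61)·(12) + (166/61)·(1) = 1654/61.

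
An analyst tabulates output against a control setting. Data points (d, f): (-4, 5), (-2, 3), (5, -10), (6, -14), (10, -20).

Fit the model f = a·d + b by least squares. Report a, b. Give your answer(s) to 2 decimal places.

Compute the Gram sums: Σd·d = 181, Σd = 15, Σ1 = 5.
Moment sums: Σd·f = -360, Σf = -36.
So MᵀM·[a, b]ᵀ = Mᵀf: [[181, 15]; [15, 5]]·[a, b]ᵀ = [-360, -36]ᵀ.
Determinant 181·5 − 15² = 680.
a = ((-360)·5 − 15·(-36))/680 = -63/34; b = (181·(-36) − 15·(-360))/680 = -279/170.

a = -1.85, b = -1.64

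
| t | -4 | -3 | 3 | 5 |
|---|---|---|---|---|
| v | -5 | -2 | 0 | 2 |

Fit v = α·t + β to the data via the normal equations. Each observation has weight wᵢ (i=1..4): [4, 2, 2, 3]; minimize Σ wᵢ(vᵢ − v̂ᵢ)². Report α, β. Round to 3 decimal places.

The normal equations are: 175·α + (-1)·β = 122;  (-1)·α + 11·β = -18.
det = 175·11 − (-1)² = 1924.
α = (122·11 − (-1)·(-18))/1924 = 331/481; β = (175·(-18) − (-1)·122)/1924 = -757/481.

α = 0.688, β = -1.574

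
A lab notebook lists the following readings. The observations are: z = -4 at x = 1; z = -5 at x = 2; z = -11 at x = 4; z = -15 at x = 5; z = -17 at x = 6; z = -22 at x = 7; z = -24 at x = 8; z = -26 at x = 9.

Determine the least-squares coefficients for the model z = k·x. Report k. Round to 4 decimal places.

Setting ∂/∂k … = 0 gives: 276·k = -815.
Hence k = -815 / 276 ≈ -2.9529.

k = -2.9529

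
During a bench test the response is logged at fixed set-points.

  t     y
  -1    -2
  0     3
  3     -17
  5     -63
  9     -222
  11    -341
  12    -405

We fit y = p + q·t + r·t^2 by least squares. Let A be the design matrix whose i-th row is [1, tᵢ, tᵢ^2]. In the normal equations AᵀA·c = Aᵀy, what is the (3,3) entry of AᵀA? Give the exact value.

Row 3 ↔ basis t^2, column 3 ↔ basis t^2, so (AᵀA)_{3,3} = Σᵢ (t^2)·(t^2) = (1)·(1) + (0)·(0) + (9)·(9) + (25)·(25) + (81)·(81) + (121)·(121) + (144)·(144) = 42645.

42645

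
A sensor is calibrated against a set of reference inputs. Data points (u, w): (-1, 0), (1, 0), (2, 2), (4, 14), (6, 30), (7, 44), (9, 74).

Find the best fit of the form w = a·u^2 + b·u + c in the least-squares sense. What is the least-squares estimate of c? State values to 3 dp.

Entries of XᵀX: Σu^2·u^2 = 10532, Σu^2·u = 1360, Σu^2 = 188, Σu·u = 188, Σu = 28, Σ1 = 7.
Moment sums: Σu^2·w = 9462, Σu·w = 1214, Σw = 164.
So XᵀX·[a, b, c]ᵀ = Xᵀw: [[10532, 1360, 188]; [1360, 188, 28]; [188, 28, 7]]·[a, b, c]ᵀ = [9462, 1214, 164]ᵀ.
Row-reducing yields a = 2077/2166, b = -713/2166, c = -364/361.

c = -1.008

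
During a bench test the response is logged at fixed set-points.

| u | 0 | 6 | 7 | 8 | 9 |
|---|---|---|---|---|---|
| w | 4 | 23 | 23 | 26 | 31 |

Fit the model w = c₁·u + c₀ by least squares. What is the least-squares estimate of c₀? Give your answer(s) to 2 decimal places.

c₀ = 4.12

The normal system XᵀX·[c₁, c₀]ᵀ = Xᵀw is [[230, 30]; [30, 5]]·[c₁, c₀]ᵀ = [786, 107]ᵀ.
Eliminating c₀: 5·(row 1) − 30·(row 2) gives 250·c₁ = 5·786 − 30·107 = 720, so c₁ = 72/25.
Then c₀ = (107 − 30·(72/25))/5 = 103/25.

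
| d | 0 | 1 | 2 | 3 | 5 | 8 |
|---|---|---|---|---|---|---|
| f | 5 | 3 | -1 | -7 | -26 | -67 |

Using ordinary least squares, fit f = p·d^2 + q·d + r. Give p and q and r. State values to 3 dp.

p = -0.971, q = -1.277, r = 5.214

Normal-equation sums: Σd^2·d^2 = 4819, Σd^2·d = 673, Σd^2 = 103, Σd·d = 103, Σd = 19, Σ1 = 6.
For Xᵀf: Σd^2·f = -5002, Σd·f = -686, Σf = -93.
XᵀX·[p, q, r]ᵀ = Xᵀf becomes [[4819, 673, 103]; [673, 103, 19]; [103, 19, 6]]·[p, q, r]ᵀ = [-5002, -686, -93]ᵀ.
Solving the 3×3 system (Gaussian elimination) gives p = -30251/31152, q = -39781/31152, r = 2461/472.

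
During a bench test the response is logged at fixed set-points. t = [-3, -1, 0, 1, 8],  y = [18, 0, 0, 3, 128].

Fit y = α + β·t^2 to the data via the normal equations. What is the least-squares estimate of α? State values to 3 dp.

α = -0.269

With design matrix A, AᵀA = [[5, 75]; [75, 4179]] and Aᵀy = [149, 8357]ᵀ.
det = 5·4179 − 75² = 15270.
α = (149·4179 − 75·8357)/15270 = -684/2545; β = (5·8357 − 75·149)/15270 = 3061/1527.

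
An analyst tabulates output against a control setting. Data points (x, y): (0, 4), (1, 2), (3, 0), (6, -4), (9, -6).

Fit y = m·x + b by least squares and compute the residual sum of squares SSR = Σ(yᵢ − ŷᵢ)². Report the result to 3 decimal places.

From the data, Σx·x = 127, Σx = 19, Σ1 = 5.
And Σx·y = -76, Σy = -4.
So MᵀM·[m, b]ᵀ = Mᵀy: [[127, 19]; [19, 5]]·[m, b]ᵀ = [-76, -4]ᵀ.
Eliminating b: 5·(row 1) − 19·(row 2) gives 274·m = 5·(-76) − 19·(-4) = -304, so m = -152/137.
Then b = ((-4) − 19·(-152/137))/5 = 468/137.
Residuals: 80/137, -42/137, -12/137, -104/137, 78/137; SSR = 184/137.

SSR = 1.343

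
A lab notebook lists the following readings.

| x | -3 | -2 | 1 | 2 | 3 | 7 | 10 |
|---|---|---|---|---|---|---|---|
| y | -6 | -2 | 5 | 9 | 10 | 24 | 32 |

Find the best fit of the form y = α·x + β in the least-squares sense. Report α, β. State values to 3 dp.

Forming AᵀA = [[176, 18]; [18, 7]] and Aᵀy = [563, 72]ᵀ gives AᵀA·[α, β]ᵀ = Aᵀy.
Eliminating β: 7·(row 1) − 18·(row 2) gives 908·α = 7·563 − 18·72 = 2645, so α = 2645/908.
Then β = (72 − 18·(2645/908))/7 = 1269/454.

α = 2.913, β = 2.795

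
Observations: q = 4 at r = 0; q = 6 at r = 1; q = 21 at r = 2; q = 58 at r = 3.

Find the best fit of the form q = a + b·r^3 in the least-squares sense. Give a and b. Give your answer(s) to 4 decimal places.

The normal system AᵀA·[a, b]ᵀ = Aᵀq is [[4, 36]; [36, 794]]·[a, b]ᵀ = [89, 1740]ᵀ.
Determinant 4·794 − 36² = 1880.
a = (89·794 − 36·1740)/1880 = 4013/940; b = (4·1740 − 36·89)/1880 = 939/470.

a = 4.2691, b = 1.9979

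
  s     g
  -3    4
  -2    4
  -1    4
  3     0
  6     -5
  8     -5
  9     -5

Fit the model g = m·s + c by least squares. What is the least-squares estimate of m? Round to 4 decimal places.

Sums needed: Σs·s = 204, Σs = 20, Σ1 = 7.
And Σs·g = -139, Σg = -3.
AᵀA·[m, c]ᵀ = Aᵀg becomes [[204, 20]; [20, 7]]·[m, c]ᵀ = [-139, -3]ᵀ.
Eliminating c: 7·(row 1) − 20·(row 2) gives 1028·m = 7·(-139) − 20·(-3) = -913, so m = -913/1028.
Then c = ((-3) − 20·(-913/1028))/7 = 542/257.

m = -0.8881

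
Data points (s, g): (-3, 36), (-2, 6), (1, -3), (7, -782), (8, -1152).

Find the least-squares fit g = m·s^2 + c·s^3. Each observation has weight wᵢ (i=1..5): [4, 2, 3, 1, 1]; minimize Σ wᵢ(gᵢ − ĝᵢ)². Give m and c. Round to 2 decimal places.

Entries of AᵀWA: Σwᵢ·s^2·s^2 = 6856, Σwᵢ·s^2·s^3 = 48542, Σwᵢ·s^3·s^3 = 382840.
For AᵀWg: Σwᵢ·s^2·g = -110711, Σwᵢ·s^3·g = -862043.
det = 6856·382840 − 48542² = 268425276.
m = ((-110711)·382840 − 48542·(-862043))/268425276 = -269653967/134212638; c = (6856·(-862043) − 48542·(-110711))/268425276 = -268016723/134212638.

m = -2.01, c = -2.00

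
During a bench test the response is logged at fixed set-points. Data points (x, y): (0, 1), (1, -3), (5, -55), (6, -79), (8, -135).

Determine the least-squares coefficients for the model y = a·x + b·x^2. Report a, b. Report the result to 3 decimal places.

a = -1.410, b = -1.937

From the data, Σx·x = 126, Σx·x^2 = 854, Σx^2·x^2 = 6018.
Moment sums: Σx·y = -1832, Σx^2·y = -12862.
Eliminating b: 6018·(row 1) − 854·(row 2) gives 28952·a = 6018·(-1832) − 854·(-12862) = -40828, so a = -10207/7238.
Then b = ((-12862) − 854·(-10207/7238))/6018 = -2003/1034.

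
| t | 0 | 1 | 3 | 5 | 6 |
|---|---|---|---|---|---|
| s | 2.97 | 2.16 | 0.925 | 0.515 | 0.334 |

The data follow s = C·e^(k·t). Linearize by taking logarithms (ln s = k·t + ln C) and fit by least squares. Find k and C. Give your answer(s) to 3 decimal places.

Taking logs, ln s = k·t + ln C, so regress ln s on t.
Σt = 15.0000, Σ(t)² = 71.0000, Σln s = 0.0205, Σt·ln s = -9.3614.
Normal system: [[71.0000, 15.0000]; [15.0000, 5]]·[k, ln C]ᵀ = [-9.3614, 0.0205]ᵀ.
Solving (det = 130.0000): k = -0.36242, ln C = 1.09136, so C = exp(1.09136) = 2.97833.

k = -0.362, C = 2.978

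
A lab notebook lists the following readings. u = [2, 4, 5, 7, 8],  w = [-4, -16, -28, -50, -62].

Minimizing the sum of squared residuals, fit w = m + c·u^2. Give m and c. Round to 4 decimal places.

AᵀA·[m, c]ᵀ = Aᵀw reads: 5·m + 158·c = -160;  158·m + 7394·c = -7390.
(Σ1 = 5, Σu^2 = 158, Σu^2·u^2 = 7394, Σw = -160, Σu^2·w = -7390.)
det = 5·7394 − 158² = 12006.
m = ((-160)·7394 − 158·(-7390))/12006 = -2570/2001; c = (5·(-7390) − 158·(-160))/12006 = -1945/2001.

m = -1.2844, c = -0.9720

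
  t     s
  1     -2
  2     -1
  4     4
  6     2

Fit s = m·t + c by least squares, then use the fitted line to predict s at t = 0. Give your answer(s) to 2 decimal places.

Entries of XᵀX: Σt·t = 57, Σt = 13, Σ1 = 4.
Right-hand side: Σt·s = 24, Σs = 3.
Normal equations: [[57, 13]; [13, 4]]·[m, c]ᵀ = [24, 3]ᵀ.
Eliminating c: 4·(row 1) − 13·(row 2) gives 59·m = 4·24 − 13·3 = 57, so m = 57/59.
Then c = (3 − 13·(57/59))/4 = -141/59.
At t = 0: ŝ = (57/59)·(0) + (-141/59)·(1) = -141/59.

ŝ = -2.39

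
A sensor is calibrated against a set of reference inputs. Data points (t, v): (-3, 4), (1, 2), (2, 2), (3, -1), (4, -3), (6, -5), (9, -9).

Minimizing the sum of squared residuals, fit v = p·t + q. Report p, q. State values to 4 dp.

p = -1.1579, q = 2.2105

Entries of XᵀX: Σt·t = 156, Σt = 22, Σ1 = 7.
Moment sums: Σt·v = -132, Σv = -10.
So XᵀX·[p, q]ᵀ = Xᵀv: [[156, 22]; [22, 7]]·[p, q]ᵀ = [-132, -10]ᵀ.
Determinant 156·7 − 22² = 608.
p = ((-132)·7 − 22·(-10))/608 = -22/19; q = (156·(-10) − 22·(-132))/608 = 42/19.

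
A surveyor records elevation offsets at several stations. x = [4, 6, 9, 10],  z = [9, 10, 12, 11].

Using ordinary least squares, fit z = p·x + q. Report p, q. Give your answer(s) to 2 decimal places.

Compute the Gram sums: Σx·x = 233, Σx = 29, Σ1 = 4.
Right-hand side: Σx·z = 314, Σz = 42.
So MᵀM·[p, q]ᵀ = Mᵀz: [[233, 29]; [29, 4]]·[p, q]ᵀ = [314, 42]ᵀ.
Δ = 233·4 − 29² = 91.
p = (314·4 − 29·42)/91 = 38/91; q = (233·42 − 29·314)/91 = 680/91.

p = 0.42, q = 7.47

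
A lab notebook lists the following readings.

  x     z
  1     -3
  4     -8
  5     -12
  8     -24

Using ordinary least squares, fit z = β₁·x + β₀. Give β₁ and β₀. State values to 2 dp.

β₁ = -3.02, β₀ = 1.84

From the data, Σx·x = 106, Σx = 18, Σ1 = 4.
Moment sums: Σx·z = -287, Σz = -47.
Eliminating β₀: 4·(row 1) − 18·(row 2) gives 100·β₁ = 4·(-287) − 18·(-47) = -302, so β₁ = -151/50.
Then β₀ = ((-47) − 18·(-151/50))/4 = 46/25.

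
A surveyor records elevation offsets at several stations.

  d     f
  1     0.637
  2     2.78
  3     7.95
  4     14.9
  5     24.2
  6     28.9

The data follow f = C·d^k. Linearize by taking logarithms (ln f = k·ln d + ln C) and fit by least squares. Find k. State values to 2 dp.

Taking logs, ln f = k·ln d + ln C, so regress ln f on ln d.
Σln d = 6.5793, Σ(ln d)² = 9.4099, Σln f = 11.8962, Σln d·ln f = 17.8866.
Equations: 9.4099·k + 6.5793·ln C = 17.8866;  6.5793·k + 6·ln C = 11.8962.
Δ = 9.4099·6 − (6.5793)² = 13.1729; k = (17.8866·6 − 6.5793·11.8962)/13.1729 = 2.20542, ln C = (9.4099·11.8962 − 6.5793·17.8866)/13.1729 = -0.43564.

k = 2.21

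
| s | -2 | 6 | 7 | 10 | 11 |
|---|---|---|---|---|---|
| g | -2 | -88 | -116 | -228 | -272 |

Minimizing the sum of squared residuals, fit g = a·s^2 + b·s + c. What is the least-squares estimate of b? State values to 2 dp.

b = -2.64

The normal system XᵀX·[a, b, c]ᵀ = Xᵀg is [[28354, 2882, 310]; [2882, 310, 32]; [310, 32, 5]]·[a, b, c]ᵀ = [-64572, -6608, -706]ᵀ.
Row-reducing yields a = -97406/48279, b = -127502/48279, c = 670/847.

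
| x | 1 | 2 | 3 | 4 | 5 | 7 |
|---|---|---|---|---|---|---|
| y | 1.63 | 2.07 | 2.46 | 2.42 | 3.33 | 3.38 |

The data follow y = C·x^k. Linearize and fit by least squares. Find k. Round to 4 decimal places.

Taking logs, ln y = k·ln x + ln C, so regress ln y on ln x.
Σln x = 6.7334, Σ(ln x)² = 9.9861, Σln y = 5.4209, Σln x·ln y = 7.0244.
Equations: 9.9861·k + 6.7334·ln C = 7.0244;  6.7334·k + 6·ln C = 5.4209.
Δ = 9.9861·6 − (6.7334)² = 14.5777; k = (7.0244·6 − 6.7334·5.4209)/14.5777 = 0.38724, ln C = (9.9861·5.4209 − 6.7334·7.0244)/14.5777 = 0.46891.

k = 0.3872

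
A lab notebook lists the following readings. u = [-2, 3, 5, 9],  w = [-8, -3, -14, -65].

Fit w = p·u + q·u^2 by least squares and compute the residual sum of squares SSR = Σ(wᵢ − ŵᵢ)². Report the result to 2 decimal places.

SSR = 1.61

AᵀA·[p, q]ᵀ = Aᵀw reads: 119·p + 873·q = -648;  873·p + 7283·q = -5674.
Eliminating q: 7283·(row 1) − 873·(row 2) gives 104548·p = 7283·(-648) − 873·(-5674) = 234018, so p = 117009/52274.
Then q = ((-5674) − 873·(117009/52274))/7283 = -54751/52274.
Residuals: 17415/26137, -7545/26137, 25947/26137, -8030/26137; SSR = 42007/26137.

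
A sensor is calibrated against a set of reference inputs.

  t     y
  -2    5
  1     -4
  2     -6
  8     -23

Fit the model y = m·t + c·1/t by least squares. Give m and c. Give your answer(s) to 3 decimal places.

m = -2.840, c = -0.670

Compute the Gram sums: Σt·t = 73, Σt·1/t = 4, Σ1/t·1/t = 97/64.
And Σt·y = -210, Σ1/t·y = -99/8.
MᵀM·[m, c]ᵀ = Mᵀy becomes [[73, 4]; [4, 97/64]]·[m, c]ᵀ = [-210, -99/8]ᵀ.
Eliminating c: (97/64)·(row 1) − 4·(row 2) gives (6057/64)·m = (97/64)·(-210) − 4·(-99/8) = -8601/32, so m = -5734/2019.
Then c = ((-99/8) − 4·(-5734/2019))/(97/64) = -1352/2019.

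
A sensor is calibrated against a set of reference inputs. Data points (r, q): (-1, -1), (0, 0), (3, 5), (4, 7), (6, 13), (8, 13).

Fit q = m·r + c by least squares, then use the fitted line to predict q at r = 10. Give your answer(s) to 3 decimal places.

Sums needed: Σr·r = 126, Σr = 20, Σ1 = 6.
Right-hand side: Σr·q = 226, Σq = 37.
MᵀM·[m, c]ᵀ = Mᵀq becomes [[126, 20]; [20, 6]]·[m, c]ᵀ = [226, 37]ᵀ.
det = 126·6 − 20² = 356.
m = (226·6 − 20·37)/356 = 154/89; c = (126·37 − 20·226)/356 = 71/178.
At r = 10: q̂ = (154/89)·(10) + (71/178)·(1) = 3151/178.

q̂ = 17.702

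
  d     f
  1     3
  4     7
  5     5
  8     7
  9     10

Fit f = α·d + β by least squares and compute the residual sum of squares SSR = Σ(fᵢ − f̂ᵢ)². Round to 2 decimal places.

SSR = 6.50

Setting ∂/∂α … = 0 gives: 187·α + 27·β = 202;  27·α + 5·β = 32.
(Σd·d = 187, Σd = 27, Σ1 = 5, Σd·f = 202, Σf = 32.)
Eliminating β: 5·(row 1) − 27·(row 2) gives 206·α = 5·202 − 27·32 = 146, so α = 73/103.
Then β = (32 − 27·(73/103))/5 = 265/103.
Residuals: -29/103, 164/103, -115/103, -128/103, 108/103; SSR = 670/103.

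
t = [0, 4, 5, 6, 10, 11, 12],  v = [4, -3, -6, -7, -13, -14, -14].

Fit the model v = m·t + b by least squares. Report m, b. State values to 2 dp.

m = -1.53, b = 2.91

Sums needed: Σt·t = 442, Σt = 48, Σ1 = 7.
And Σt·v = -536, Σv = -53.
Normal equations: [[442, 48]; [48, 7]]·[m, b]ᵀ = [-536, -53]ᵀ.
Δ = 442·7 − 48² = 790.
m = ((-536)·7 − 48·(-53))/790 = -604/395; b = (442·(-53) − 48·(-536))/790 = 1151/395.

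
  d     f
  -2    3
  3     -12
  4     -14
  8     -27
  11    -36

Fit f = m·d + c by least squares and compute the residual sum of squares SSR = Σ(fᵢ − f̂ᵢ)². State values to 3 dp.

Sums needed: Σd·d = 214, Σd = 24, Σ1 = 5.
Moment sums: Σd·f = -710, Σf = -86.
Determinant 214·5 − 24² = 494.
m = ((-710)·5 − 24·(-86))/494 = -743/247; c = (214·(-86) − 24·(-710))/494 = -682/247.
Residuals: -63/247, -53/247, 196/247, -43/247, -37/247; SSR = 196/247.

SSR = 0.794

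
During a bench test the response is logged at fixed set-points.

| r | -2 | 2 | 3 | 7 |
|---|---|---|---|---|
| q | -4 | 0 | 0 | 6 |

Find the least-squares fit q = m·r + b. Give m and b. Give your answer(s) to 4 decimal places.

m = 1.0976, b = -2.2439

XᵀX·[m, b]ᵀ = Xᵀq reads: 66·m + 10·b = 50;  10·m + 4·b = 2.
Determinant 66·4 − 10² = 164.
m = (50·4 − 10·2)/164 = 45/41; b = (66·2 − 10·50)/164 = -92/41.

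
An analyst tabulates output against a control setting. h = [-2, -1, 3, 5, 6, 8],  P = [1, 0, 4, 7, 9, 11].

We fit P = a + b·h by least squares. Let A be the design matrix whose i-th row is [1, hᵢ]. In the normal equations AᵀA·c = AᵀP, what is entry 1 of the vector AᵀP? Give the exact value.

Entry 1 ↔ basis 1, so (AᵀP)_{1} = Σᵢ Pᵢ = (1)·(1) + (1)·(0) + (1)·(4) + (1)·(7) + (1)·(9) + (1)·(11) = 32.

32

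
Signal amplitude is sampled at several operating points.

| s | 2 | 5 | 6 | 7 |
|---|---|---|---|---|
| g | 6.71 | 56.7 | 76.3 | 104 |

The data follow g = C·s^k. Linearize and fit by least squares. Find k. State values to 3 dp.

k = 2.210

With ln gᵢ as the transformed response and ln sᵢ as the regressor:
Σln s = 6.0403, Σ(ln s)² = 10.0677, Σln g = 14.9204, Σln s·ln g = 24.6223.
Equations: 10.0677·k + 6.0403·ln C = 24.6223;  6.0403·k + 4·ln C = 14.9204.
Slope k = (n·Σln s·ln g − Σln s·Σln g)/(n·Σ(ln s)² − (Σln s)²) = (4·24.6223 − 6.0403·14.9204)/3.7862 = 2.20959; ln C = (Σln g − k·Σln s)/n = 0.39349.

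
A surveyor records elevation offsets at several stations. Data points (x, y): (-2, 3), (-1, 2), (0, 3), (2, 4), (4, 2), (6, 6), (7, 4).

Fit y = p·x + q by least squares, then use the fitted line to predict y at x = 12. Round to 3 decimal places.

Entries of AᵀA: Σx·x = 110, Σx = 16, Σ1 = 7.
For Aᵀy: Σx·y = 72, Σy = 24.
Normal equations: [[110, 16]; [16, 7]]·[p, q]ᵀ = [72, 24]ᵀ.
Determinant 110·7 − 16² = 514.
p = (72·7 − 16·24)/514 = 60/257; q = (110·24 − 16·72)/514 = 744/257.
At x = 12: ŷ = (60/257)·(12) + (744/257)·(1) = 1464/257.

ŷ = 5.696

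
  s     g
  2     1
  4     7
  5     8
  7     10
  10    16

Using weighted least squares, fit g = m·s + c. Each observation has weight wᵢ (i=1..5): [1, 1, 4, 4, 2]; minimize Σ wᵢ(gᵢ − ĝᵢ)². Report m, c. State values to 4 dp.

Setting ∂/∂m … = 0 gives: 516·m + 74·c = 790;  74·m + 12·c = 112.
Determinant 516·12 − 74² = 716.
m = (790·12 − 74·112)/716 = 298/179; c = (516·112 − 74·790)/716 = -167/179.

m = 1.6648, c = -0.9330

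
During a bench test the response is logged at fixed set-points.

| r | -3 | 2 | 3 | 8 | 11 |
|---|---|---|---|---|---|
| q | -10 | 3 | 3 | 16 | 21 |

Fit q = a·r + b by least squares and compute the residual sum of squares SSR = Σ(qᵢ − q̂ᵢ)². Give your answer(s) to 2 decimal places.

SSR = 4.29

Setting ∂/∂a … = 0 gives: 207·a + 21·b = 404;  21·a + 5·b = 33.
Δ = 207·5 − 21² = 594.
a = (404·5 − 21·33)/594 = 1327/594; b = (207·33 − 21·404)/594 = -551/198.
Residuals: -17/33, 71/54, -91/99, 541/594, -235/297; SSR = 2551/594.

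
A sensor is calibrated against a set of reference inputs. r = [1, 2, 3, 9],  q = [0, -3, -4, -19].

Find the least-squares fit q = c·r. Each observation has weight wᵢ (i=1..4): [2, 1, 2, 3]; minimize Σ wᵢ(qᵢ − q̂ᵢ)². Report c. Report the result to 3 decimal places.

Compute the Gram sums: Σwᵢ·r·r = 267.
Right-hand side: Σwᵢ·r·q = -543.
So MᵀWM·[c]ᵀ = MᵀWq: [[267]]·[c]ᵀ = [-543]ᵀ.
Hence c = -543 / 267 ≈ -2.03371.

c = -2.034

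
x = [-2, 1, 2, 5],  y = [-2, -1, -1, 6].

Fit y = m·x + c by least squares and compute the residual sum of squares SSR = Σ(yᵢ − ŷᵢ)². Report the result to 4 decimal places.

SSR = 9.6400

Forming AᵀA = [[34, 6]; [6, 4]] and Aᵀy = [31, 2]ᵀ gives AᵀA·[m, c]ᵀ = Aᵀy.
Eliminating c: 4·(row 1) − 6·(row 2) gives 100·m = 4·31 − 6·2 = 112, so m = 28/25.
Then c = (2 − 6·(28/25))/4 = -59/50.
Residuals: 71/50, -47/50, -103/50, 79/50; SSR = 241/25.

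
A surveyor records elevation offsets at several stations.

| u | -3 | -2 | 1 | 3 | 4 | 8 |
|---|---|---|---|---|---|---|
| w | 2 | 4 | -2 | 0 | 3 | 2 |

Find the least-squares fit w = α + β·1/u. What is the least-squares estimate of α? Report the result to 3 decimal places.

α = 2.010

Compute the Gram sums: Σ1 = 6, Σ1/u = 7/8, Σ1/u·1/u = 893/576.
And Σw = 9, Σ1/u·w = -11/3.
det = 6·(893/576) − (7/8)² = 1639/192.
α = (9·(893/576) − (7/8)·(-11/3))/(1639/192) = 3295/1639; β = (6·(-11/3) − (7/8)·9)/(1639/192) = -5736/1639.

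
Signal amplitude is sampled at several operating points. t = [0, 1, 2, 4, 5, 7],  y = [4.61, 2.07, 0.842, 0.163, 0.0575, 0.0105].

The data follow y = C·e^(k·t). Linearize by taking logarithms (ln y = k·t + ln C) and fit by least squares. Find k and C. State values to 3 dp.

Let Y = ln y. Fitting Y = k·t + ln C by least squares:
Σt = 19.0000, Σ(t)² = 95.0000, Σln y = -7.1426, Σt·ln y = -53.0469.
Equations: 95.0000·k + 19.0000·ln C = -53.0469;  19.0000·k + 6·ln C = -7.1426.
Δ = 95.0000·6 − (19.0000)² = 209.0000; k = (-53.0469·6 − 19.0000·-7.1426)/209.0000 = -0.87356, ln C = (95.0000·-7.1426 − 19.0000·-53.0469)/209.0000 = 1.57583, so C = exp(1.57583) = 4.83477.

k = -0.874, C = 4.835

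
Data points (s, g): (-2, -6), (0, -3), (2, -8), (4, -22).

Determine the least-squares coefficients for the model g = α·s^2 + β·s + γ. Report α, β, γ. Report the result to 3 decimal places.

The normal system AᵀA·[α, β, γ]ᵀ = Aᵀg is [[288, 64, 24]; [64, 24, 4]; [24, 4, 4]]·[α, β, γ]ᵀ = [-408, -92, -39]ᵀ.
Solving the 3×3 system (Gaussian elimination) gives α = -17/16, β = -21/40, γ = -57/20.

α = -1.063, β = -0.525, γ = -2.850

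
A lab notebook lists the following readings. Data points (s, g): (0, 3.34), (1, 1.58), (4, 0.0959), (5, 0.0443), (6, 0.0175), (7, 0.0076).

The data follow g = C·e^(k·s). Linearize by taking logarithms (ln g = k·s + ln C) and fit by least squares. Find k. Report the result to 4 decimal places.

Taking logs, ln g = k·s + ln C, so regress ln g on s.
Sums: Σs = 23.0000, Σ(s)² = 127.0000, Σln g = -12.7230, Σs·ln g = -82.9348.
Normal system: [[127.0000, 23.0000]; [23.0000, 6]]·[k, ln C]ᵀ = [-82.9348, -12.7230]ᵀ.
Slope k = (n·Σs·ln g − Σs·Σln g)/(n·Σ(s)² − (Σs)²) = (6·-82.9348 − 23.0000·-12.7230)/233.0000 = -0.87974; ln C = (Σln g − k·Σs)/n = 1.25185.

k = -0.8797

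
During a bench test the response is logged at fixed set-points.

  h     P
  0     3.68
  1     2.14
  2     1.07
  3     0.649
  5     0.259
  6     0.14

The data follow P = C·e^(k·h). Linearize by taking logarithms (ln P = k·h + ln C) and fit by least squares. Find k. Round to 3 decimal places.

Taking logs, ln P = k·h + ln C, so regress ln P on h.
XᵀX = [[75.0000, 17.0000]; [17.0000, 6]], rhs = [-18.9522, -1.6180]ᵀ  (here Σh = 17.0000, Σ(h)² = 75.0000, Σln P = -1.6180, Σh·ln P = -18.9522).
Δ = 75.0000·6 − (17.0000)² = 161.0000; k = (-18.9522·6 − 17.0000·-1.6180)/161.0000 = -0.53545, ln C = (75.0000·-1.6180 − 17.0000·-18.9522)/161.0000 = 1.24744.

k = -0.535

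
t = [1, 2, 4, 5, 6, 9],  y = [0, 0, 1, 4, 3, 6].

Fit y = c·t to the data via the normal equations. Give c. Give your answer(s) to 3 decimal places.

Normal-equation sums: Σt·t = 163.
And Σt·y = 96.
Hence c = 96 / 163 ≈ 0.588957.

c = 0.589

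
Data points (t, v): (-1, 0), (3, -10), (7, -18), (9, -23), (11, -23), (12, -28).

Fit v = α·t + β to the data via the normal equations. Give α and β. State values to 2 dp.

α = -2.04, β = -3.04

Sums needed: Σt·t = 405, Σt = 41, Σ1 = 6.
For Aᵀv: Σt·v = -952, Σv = -102.
So AᵀA·[α, β]ᵀ = Aᵀv: [[405, 41]; [41, 6]]·[α, β]ᵀ = [-952, -102]ᵀ.
Δ = 405·6 − 41² = 749.
α = ((-952)·6 − 41·(-102))/749 = -1530/749; β = (405·(-102) − 41·(-952))/749 = -2278/749.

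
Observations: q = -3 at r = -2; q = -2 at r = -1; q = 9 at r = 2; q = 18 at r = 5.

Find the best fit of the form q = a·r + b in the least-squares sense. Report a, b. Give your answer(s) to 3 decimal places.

Forming XᵀX = [[34, 4]; [4, 4]] and Xᵀq = [116, 22]ᵀ gives XᵀX·[a, b]ᵀ = Xᵀq.
Determinant 34·4 − 4² = 120.
a = (116·4 − 4·22)/120 = 47/15; b = (34·22 − 4·116)/120 = 71/30.

a = 3.133, b = 2.367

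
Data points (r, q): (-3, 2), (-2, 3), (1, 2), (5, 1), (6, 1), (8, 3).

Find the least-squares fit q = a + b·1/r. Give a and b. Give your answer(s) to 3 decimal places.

With design matrix A, AᵀA = [[6, 79/120]; [79/120, 20801/14400]] and Aᵀq = [12, 23/40]ᵀ.
Δ = 6·(20801/14400) − (79/120)² = 23713/2880.
a = (12·(20801/14400) − (79/120)·(23/40))/(23713/2880) = 244161/118565; b = (6·(23/40) − (79/120)·12)/(23713/2880) = -12816/23713.

a = 2.059, b = -0.540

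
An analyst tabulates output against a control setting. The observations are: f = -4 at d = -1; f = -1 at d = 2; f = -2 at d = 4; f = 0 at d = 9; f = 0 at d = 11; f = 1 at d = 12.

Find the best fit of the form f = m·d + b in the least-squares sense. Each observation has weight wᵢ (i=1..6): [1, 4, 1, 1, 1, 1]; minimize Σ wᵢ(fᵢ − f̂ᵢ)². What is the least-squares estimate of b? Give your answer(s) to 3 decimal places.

b = -2.184

The normal system XᵀWX·[m, b]ᵀ = XᵀWf is [[379, 43]; [43, 9]]·[m, b]ᵀ = [0, -9]ᵀ.
det = 379·9 − 43² = 1562.
m = (0·9 − 43·(-9))/1562 = 387/1562; b = (379·(-9) − 43·0)/1562 = -3411/1562.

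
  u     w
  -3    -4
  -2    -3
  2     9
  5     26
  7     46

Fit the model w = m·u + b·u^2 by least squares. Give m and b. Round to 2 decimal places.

Normal-equation sums: Σu·u = 91, Σu·u^2 = 441, Σu^2·u^2 = 3139.
Right-hand side: Σu·w = 488, Σu^2·w = 2892.
Normal equations: [[91, 441]; [441, 3139]]·[m, b]ᵀ = [488, 2892]ᵀ.
Δ = 91·3139 − 441² = 91168.
m = (488·3139 − 441·2892)/91168 = 64115/22792; b = (91·2892 − 441·488)/91168 = 1713/3256.

m = 2.81, b = 0.53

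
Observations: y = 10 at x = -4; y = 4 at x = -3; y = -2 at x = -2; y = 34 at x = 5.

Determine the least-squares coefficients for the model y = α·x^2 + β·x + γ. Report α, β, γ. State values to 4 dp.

Compute the Gram sums: Σx^2·x^2 = 978, Σx^2·x = 26, Σx^2 = 54, Σx·x = 54, Σx = -4, Σ1 = 4.
Right-hand side: Σx^2·y = 1038, Σx·y = 122, Σy = 46.
So MᵀM·[α, β, γ]ᵀ = Mᵀy: [[978, 26, 54]; [26, 54, -4]; [54, -4, 4]]·[α, β, γ]ᵀ = [1038, 122, 46]ᵀ.
Solving the 3×3 system (Gaussian elimination) gives α = 741/605, β = 4236/3025, γ = -10994/3025.

α = 1.2248, β = 1.4003, γ = -3.6344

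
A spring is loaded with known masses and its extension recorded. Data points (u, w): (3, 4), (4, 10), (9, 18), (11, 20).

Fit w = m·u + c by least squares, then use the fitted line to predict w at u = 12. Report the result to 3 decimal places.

From the data, Σu·u = 227, Σu = 27, Σ1 = 4.
Moment sums: Σu·w = 434, Σw = 52.
Normal equations: [[227, 27]; [27, 4]]·[m, c]ᵀ = [434, 52]ᵀ.
Eliminating c: 4·(row 1) − 27·(row 2) gives 179·m = 4·434 − 27·52 = 332, so m = 332/179.
Then c = (52 − 27·(332/179))/4 = 86/179.
At u = 12: ŵ = (332/179)·(12) + (86/179)·(1) = 4070/179.

ŵ = 22.737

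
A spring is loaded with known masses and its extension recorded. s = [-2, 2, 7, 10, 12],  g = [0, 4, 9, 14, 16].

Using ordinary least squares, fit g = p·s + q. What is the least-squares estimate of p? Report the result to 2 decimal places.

From the data, Σs·s = 301, Σs = 29, Σ1 = 5.
And Σs·g = 403, Σg = 43.
Normal equations: [[301, 29]; [29, 5]]·[p, q]ᵀ = [403, 43]ᵀ.
Determinant 301·5 − 29² = 664.
p = (403·5 − 29·43)/664 = 96/83; q = (301·43 − 29·403)/664 = 157/83.

p = 1.16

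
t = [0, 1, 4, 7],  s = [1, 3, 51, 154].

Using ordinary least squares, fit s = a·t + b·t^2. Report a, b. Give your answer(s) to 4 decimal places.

a = 0.2912, b = 3.1024

Sums needed: Σt·t = 66, Σt·t^2 = 408, Σt^2·t^2 = 2658.
Moment sums: Σt·s = 1285, Σt^2·s = 8365.
Eliminating b: 2658·(row 1) − 408·(row 2) gives 8964·a = 2658·1285 − 408·8365 = 2610, so a = 145/498.
Then b = (8365 − 408·(145/498))/2658 = 515/166.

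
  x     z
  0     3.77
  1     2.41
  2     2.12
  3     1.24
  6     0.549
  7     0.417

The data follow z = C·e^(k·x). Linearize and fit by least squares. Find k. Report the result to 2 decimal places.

k = -0.31

Taking logs, ln z = k·x + ln C, so regress ln z on x.
XᵀX = [[99.0000, 19.0000]; [19.0000, 6]], rhs = [-6.6928, 1.6989]ᵀ  (here Σx = 19.0000, Σ(x)² = 99.0000, Σln z = 1.6989, Σx·ln z = -6.6928).
Δ = 99.0000·6 − (19.0000)² = 233.0000; k = (-6.6928·6 − 19.0000·1.6989)/233.0000 = -0.31088, ln C = (99.0000·1.6989 − 19.0000·-6.6928)/233.0000 = 1.26762.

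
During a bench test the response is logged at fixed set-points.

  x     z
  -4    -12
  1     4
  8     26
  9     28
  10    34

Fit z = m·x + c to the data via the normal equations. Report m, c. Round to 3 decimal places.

m = 3.188, c = 0.698

The normal system MᵀM·[m, c]ᵀ = Mᵀz is [[262, 24]; [24, 5]]·[m, c]ᵀ = [852, 80]ᵀ.
Eliminating c: 5·(row 1) − 24·(row 2) gives 734·m = 5·852 − 24·80 = 2340, so m = 1170/367.
Then c = (80 − 24·(1170/367))/5 = 256/367.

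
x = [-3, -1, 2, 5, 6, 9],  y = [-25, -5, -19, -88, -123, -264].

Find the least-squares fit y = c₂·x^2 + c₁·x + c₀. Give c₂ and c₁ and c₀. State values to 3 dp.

c₂ = -3.013, c₁ = -1.831, c₀ = -3.516

The normal equations are: 8580·c₂ + 1050·c₁ + 156·c₀ = -28318;  1050·c₂ + 156·c₁ + 18·c₀ = -3512;  156·c₂ + 18·c₁ + 6·c₀ = -524.
Row-reducing yields c₂ = -30809/10227, c₁ = -18721/10227, c₀ = -11987/3409.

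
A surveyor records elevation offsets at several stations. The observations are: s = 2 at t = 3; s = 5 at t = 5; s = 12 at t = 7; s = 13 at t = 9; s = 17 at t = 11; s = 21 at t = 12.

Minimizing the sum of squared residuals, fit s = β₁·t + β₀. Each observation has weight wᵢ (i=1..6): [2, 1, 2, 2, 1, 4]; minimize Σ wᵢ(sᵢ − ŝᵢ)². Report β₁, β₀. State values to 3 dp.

MᵀWM·[β₁, β₀]ᵀ = MᵀWs reads: 1000·β₁ + 102·β₀ = 1634;  102·β₁ + 12·β₀ = 160.
(Σwᵢ·t·t = 1000, Σwᵢ·t = 102, Σwᵢ·1 = 12, Σwᵢ·t·s = 1634, Σwᵢ·s = 160.)
Δ = 1000·12 − 102² = 1596.
β₁ = (1634·12 − 102·160)/1596 = 274/133; β₀ = (1000·160 − 102·1634)/1596 = -1667/399.

β₁ = 2.060, β₀ = -4.178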